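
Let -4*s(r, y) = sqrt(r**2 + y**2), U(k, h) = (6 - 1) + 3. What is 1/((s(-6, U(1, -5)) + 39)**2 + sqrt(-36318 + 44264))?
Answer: 21316/28271105 - 16*sqrt(7946)/28271105 ≈ 0.00070354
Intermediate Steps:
U(k, h) = 8 (U(k, h) = 5 + 3 = 8)
s(r, y) = -sqrt(r**2 + y**2)/4
1/((s(-6, U(1, -5)) + 39)**2 + sqrt(-36318 + 44264)) = 1/((-sqrt((-6)**2 + 8**2)/4 + 39)**2 + sqrt(-36318 + 44264)) = 1/((-sqrt(36 + 64)/4 + 39)**2 + sqrt(7946)) = 1/((-sqrt(100)/4 + 39)**2 + sqrt(7946)) = 1/((-1/4*10 + 39)**2 + sqrt(7946)) = 1/((-5/2 + 39)**2 + sqrt(7946)) = 1/((73/2)**2 + sqrt(7946)) = 1/(5329/4 + sqrt(7946))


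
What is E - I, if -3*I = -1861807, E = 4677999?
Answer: 12172190/3 ≈ 4.0574e+6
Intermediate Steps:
I = 1861807/3 (I = -⅓*(-1861807) = 1861807/3 ≈ 6.2060e+5)
E - I = 4677999 - 1*1861807/3 = 4677999 - 1861807/3 = 12172190/3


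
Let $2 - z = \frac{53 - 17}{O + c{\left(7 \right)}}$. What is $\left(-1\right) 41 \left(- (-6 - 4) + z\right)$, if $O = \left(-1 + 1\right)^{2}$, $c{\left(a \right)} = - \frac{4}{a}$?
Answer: $-3075$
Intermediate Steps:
$O = 0$ ($O = 0^{2} = 0$)
$z = 65$ ($z = 2 - \frac{53 - 17}{0 - \frac{4}{7}} = 2 - \frac{36}{0 - \frac{4}{7}} = 2 - \frac{36}{- \frac{4}{7}} = 2 - 36 \left(- \frac{7}{4}\right) = 2 - -63 = 2 + 63 = 65$)
$\left(-1\right) 41 \left(- (-6 - 4) + z\right) = \left(-1\right) 41 \left(- (-6 - 4) + 65\right) = - 41 \left(\left(-1\right) \left(-10\right) + 65\right) = - 41 \left(10 + 65\right) = \left(-41\right) 75 = -3075$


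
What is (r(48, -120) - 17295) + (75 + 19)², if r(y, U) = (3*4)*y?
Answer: -7883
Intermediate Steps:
r(y, U) = 12*y
(r(48, -120) - 17295) + (75 + 19)² = (12*48 - 17295) + (75 + 19)² = (576 - 17295) + 94² = -16719 + 8836 = -7883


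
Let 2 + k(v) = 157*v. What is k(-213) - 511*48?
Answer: -57971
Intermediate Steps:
k(v) = -2 + 157*v
k(-213) - 511*48 = (-2 + 157*(-213)) - 511*48 = (-2 - 33441) - 1*24528 = -33443 - 24528 = -57971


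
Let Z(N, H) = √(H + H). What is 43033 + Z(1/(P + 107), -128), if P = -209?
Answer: 43033 + 16*I ≈ 43033.0 + 16.0*I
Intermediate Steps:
Z(N, H) = √2*√H (Z(N, H) = √(2*H) = √2*√H)
43033 + Z(1/(P + 107), -128) = 43033 + √2*√(-128) = 43033 + √2*(8*I*√2) = 43033 + 16*I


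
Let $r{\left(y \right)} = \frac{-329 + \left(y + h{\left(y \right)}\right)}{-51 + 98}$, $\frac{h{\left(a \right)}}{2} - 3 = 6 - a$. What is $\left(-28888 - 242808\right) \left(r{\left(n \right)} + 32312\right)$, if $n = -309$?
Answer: $- \frac{412614390752}{47} \approx -8.779 \cdot 10^{9}$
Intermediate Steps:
$h{\left(a \right)} = 18 - 2 a$ ($h{\left(a \right)} = 6 + 2 \left(6 - a\right) = 6 - \left(-12 + 2 a\right) = 18 - 2 a$)
$r{\left(y \right)} = - \frac{311}{47} - \frac{y}{47}$ ($r{\left(y \right)} = \frac{-329 + \left(y - \left(-18 + 2 y\right)\right)}{-51 + 98} = \frac{-329 - \left(-18 + y\right)}{47} = \left(-311 - y\right) \frac{1}{47} = - \frac{311}{47} - \frac{y}{47}$)
$\left(-28888 - 242808\right) \left(r{\left(n \right)} + 32312\right) = \left(-28888 - 242808\right) \left(\left(- \frac{311}{47} - - \frac{309}{47}\right) + 32312\right) = - 271696 \left(\left(- \frac{311}{47} + \frac{309}{47}\right) + 32312\right) = - 271696 \left(- \frac{2}{47} + 32312\right) = \left(-271696\right) \frac{1518662}{47} = - \frac{412614390752}{47}$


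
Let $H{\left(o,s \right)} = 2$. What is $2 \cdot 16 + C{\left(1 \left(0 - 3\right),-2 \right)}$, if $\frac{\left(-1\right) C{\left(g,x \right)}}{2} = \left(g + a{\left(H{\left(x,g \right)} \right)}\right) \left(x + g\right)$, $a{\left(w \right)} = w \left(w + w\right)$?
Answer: $82$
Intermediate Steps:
$a{\left(w \right)} = 2 w^{2}$ ($a{\left(w \right)} = w 2 w = 2 w^{2}$)
$C{\left(g,x \right)} = - 2 \left(8 + g\right) \left(g + x\right)$ ($C{\left(g,x \right)} = - 2 \left(g + 2 \cdot 2^{2}\right) \left(x + g\right) = - 2 \left(g + 2 \cdot 4\right) \left(g + x\right) = - 2 \left(g + 8\right) \left(g + x\right) = - 2 \left(8 + g\right) \left(g + x\right)$)
$2 \cdot 16 + C{\left(1 \left(0 - 3\right),-2 \right)} = 2 \cdot 16 - \left(-32 + 2 \left(0 - 3\right)^{2} + 2 \cdot 1 \left(0 - 3\right) \left(-2\right) + 16 \cdot 1 \left(0 - 3\right)\right) = 32 - \left(-32 + 18 + 2 \cdot 1 \left(-3\right) \left(-2\right) + 16 \cdot 1 \left(-3\right)\right) = 32 - \left(-80 + 12 + 18\right) = 32 + \left(48 + 32 - 18 - 12\right) = 32 + 50 = 82$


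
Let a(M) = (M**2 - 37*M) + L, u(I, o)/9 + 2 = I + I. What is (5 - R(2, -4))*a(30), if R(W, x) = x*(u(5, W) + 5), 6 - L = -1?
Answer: -63539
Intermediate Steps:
u(I, o) = -18 + 18*I (u(I, o) = -18 + 9*(I + I) = -18 + 9*(2*I) = -18 + 18*I)
L = 7 (L = 6 - 1*(-1) = 6 + 1 = 7)
R(W, x) = 77*x (R(W, x) = x*((-18 + 18*5) + 5) = x*((-18 + 90) + 5) = x*(72 + 5) = x*77 = 77*x)
a(M) = 7 + M**2 - 37*M (a(M) = (M**2 - 37*M) + 7 = 7 + M**2 - 37*M)
(5 - R(2, -4))*a(30) = (5 - 77*(-4))*(7 + 30**2 - 37*30) = (5 - 1*(-308))*(7 + 900 - 1110) = (5 + 308)*(-203) = 313*(-203) = -63539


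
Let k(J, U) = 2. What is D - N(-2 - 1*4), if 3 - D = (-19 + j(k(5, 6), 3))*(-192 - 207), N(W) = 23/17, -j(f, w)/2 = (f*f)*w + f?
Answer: -318773/17 ≈ -18751.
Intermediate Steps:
j(f, w) = -2*f - 2*w*f² (j(f, w) = -2*((f*f)*w + f) = -2*(f²*w + f) = -2*(w*f² + f) = -2*(f + w*f²) = -2*f - 2*w*f²)
N(W) = 23/17 (N(W) = 23*(1/17) = 23/17)
D = -18750 (D = 3 - (-19 - 2*2*(1 + 2*3))*(-192 - 207) = 3 - (-19 - 2*2*(1 + 6))*(-399) = 3 - (-19 - 2*2*7)*(-399) = 3 - (-19 - 28)*(-399) = 3 - (-47)*(-399) = 3 - 1*18753 = 3 - 18753 = -18750)
D - N(-2 - 1*4) = -18750 - 1*23/17 = -18750 - 23/17 = -318773/17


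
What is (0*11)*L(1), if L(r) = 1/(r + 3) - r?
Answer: 0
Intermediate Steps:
L(r) = 1/(3 + r) - r
(0*11)*L(1) = (0*11)*((1 - 1*1**2 - 3*1)/(3 + 1)) = 0*((1 - 1*1 - 3)/4) = 0*((1 - 1 - 3)/4) = 0*((1/4)*(-3)) = 0*(-3/4) = 0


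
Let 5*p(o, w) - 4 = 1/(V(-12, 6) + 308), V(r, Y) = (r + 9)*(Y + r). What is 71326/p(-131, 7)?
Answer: 23252276/261 ≈ 89089.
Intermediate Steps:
V(r, Y) = (9 + r)*(Y + r)
p(o, w) = 261/326 (p(o, w) = 4/5 + 1/(5*(((-12)**2 + 9*6 + 9*(-12) + 6*(-12)) + 308)) = 4/5 + 1/(5*((144 + 54 - 108 - 72) + 308)) = 4/5 + 1/(5*(18 + 308)) = 4/5 + (1/5)/326 = 4/5 + (1/5)*(1/326) = 4/5 + 1/1630 = 261/326)
71326/p(-131, 7) = 71326/(261/326) = 71326*(326/261) = 23252276/261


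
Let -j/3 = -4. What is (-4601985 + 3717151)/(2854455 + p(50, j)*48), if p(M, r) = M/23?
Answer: -20351182/65654865 ≈ -0.30997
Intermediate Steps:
j = 12 (j = -3*(-4) = 12)
p(M, r) = M/23 (p(M, r) = M*(1/23) = M/23)
(-4601985 + 3717151)/(2854455 + p(50, j)*48) = (-4601985 + 3717151)/(2854455 + ((1/23)*50)*48) = -884834/(2854455 + (50/23)*48) = -884834/(2854455 + 2400/23) = -884834/65654865/23 = -884834*23/65654865 = -20351182/65654865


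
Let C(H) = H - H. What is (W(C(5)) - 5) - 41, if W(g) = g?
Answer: -46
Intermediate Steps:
C(H) = 0
(W(C(5)) - 5) - 41 = (0 - 5) - 41 = -5 - 41 = -46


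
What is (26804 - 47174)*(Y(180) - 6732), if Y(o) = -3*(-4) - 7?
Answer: 137028990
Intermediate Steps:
Y(o) = 5 (Y(o) = 12 - 7 = 5)
(26804 - 47174)*(Y(180) - 6732) = (26804 - 47174)*(5 - 6732) = -20370*(-6727) = 137028990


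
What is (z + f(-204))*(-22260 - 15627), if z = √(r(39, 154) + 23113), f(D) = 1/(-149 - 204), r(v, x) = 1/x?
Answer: 37887/353 - 37887*√548148062/154 ≈ -5.7598e+6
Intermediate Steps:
f(D) = -1/353 (f(D) = 1/(-353) = -1/353)
z = √548148062/154 (z = √(1/154 + 23113) = √(3559403/154) = √548148062/154 ≈ 152.03)
(z + f(-204))*(-22260 - 15627) = (√548148062/154 - 1/353)*(-22260 - 15627) = (-1/353 + √548148062/154)*(-37887) = 37887/353 - 37887*√548148062/154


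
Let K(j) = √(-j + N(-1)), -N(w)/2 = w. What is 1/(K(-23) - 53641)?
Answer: -1/53636 ≈ -1.8644e-5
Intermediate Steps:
N(w) = -2*w
K(j) = √(2 - j) (K(j) = √(-j - 2*(-1)) = √(-j + 2) = √(2 - j))
1/(K(-23) - 53641) = 1/(√(2 - 1*(-23)) - 53641) = 1/(√(2 + 23) - 53641) = 1/(√25 - 53641) = 1/(5 - 53641) = 1/(-53636) = -1/53636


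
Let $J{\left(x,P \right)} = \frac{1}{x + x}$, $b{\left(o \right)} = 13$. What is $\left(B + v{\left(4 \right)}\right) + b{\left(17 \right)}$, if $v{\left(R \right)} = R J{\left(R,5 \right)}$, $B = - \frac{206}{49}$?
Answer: $\frac{911}{98} \approx 9.2959$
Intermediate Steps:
$B = - \frac{206}{49}$ ($B = \left(-206\right) \frac{1}{49} = - \frac{206}{49} \approx -4.2041$)
$J{\left(x,P \right)} = \frac{1}{2 x}$
$v{\left(R \right)} = \frac{1}{2}$ ($v{\left(R \right)} = R \frac{1}{2 R} = \frac{1}{2}$)
$\left(B + v{\left(4 \right)}\right) + b{\left(17 \right)} = \left(- \frac{206}{49} + \frac{1}{2}\right) + 13 = - \frac{363}{98} + 13 = \frac{911}{98}$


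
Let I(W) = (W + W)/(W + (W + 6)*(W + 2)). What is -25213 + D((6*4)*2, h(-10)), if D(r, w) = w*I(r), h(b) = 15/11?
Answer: -63511427/2519 ≈ -25213.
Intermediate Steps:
h(b) = 15/11 (h(b) = 15*(1/11) = 15/11)
I(W) = 2*W/(W + (2 + W)*(6 + W)) (I(W) = (2*W)/(W + (6 + W)*(2 + W)) = (2*W)/(W + (2 + W)*(6 + W)) = 2*W/(W + (2 + W)*(6 + W)))
D(r, w) = 2*r*w/(12 + r**2 + 9*r) (D(r, w) = w*(2*r/(12 + r**2 + 9*r)) = 2*r*w/(12 + r**2 + 9*r))
-25213 + D((6*4)*2, h(-10)) = -25213 + 2*((6*4)*2)*(15/11)/(12 + ((6*4)*2)**2 + 9*((6*4)*2)) = -25213 + 2*(24*2)*(15/11)/(12 + (24*2)**2 + 9*(24*2)) = -25213 + 2*48*(15/11)/(12 + 48**2 + 9*48) = -25213 + 2*48*(15/11)/(12 + 2304 + 432) = -25213 + 2*48*(15/11)/2748 = -25213 + 2*48*(15/11)*(1/2748) = -25213 + 120/2519 = -63511427/2519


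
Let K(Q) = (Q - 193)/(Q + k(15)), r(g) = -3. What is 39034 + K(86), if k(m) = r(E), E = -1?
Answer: 3239715/83 ≈ 39033.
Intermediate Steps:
k(m) = -3
K(Q) = (-193 + Q)/(-3 + Q) (K(Q) = (Q - 193)/(Q - 3) = (-193 + Q)/(-3 + Q))
39034 + K(86) = 39034 + (-193 + 86)/(-3 + 86) = 39034 - 107/83 = 3239715/83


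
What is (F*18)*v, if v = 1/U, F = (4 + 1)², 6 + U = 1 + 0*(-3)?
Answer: -90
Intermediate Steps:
U = -5 (U = -6 + (1 + 0*(-3)) = -6 + (1 + 0) = -6 + 1 = -5)
F = 25 (F = 5² = 25)
v = -⅕ (v = 1/(-5) = -⅕ ≈ -0.20000)
(F*18)*v = (25*18)*(-⅕) = 450*(-⅕) = -90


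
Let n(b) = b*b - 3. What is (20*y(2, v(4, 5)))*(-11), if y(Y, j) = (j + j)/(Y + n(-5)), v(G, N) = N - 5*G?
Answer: 275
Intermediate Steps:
n(b) = -3 + b² (n(b) = b² - 3 = -3 + b²)
y(Y, j) = 2*j/(22 + Y) (y(Y, j) = (j + j)/(Y + (-3 + (-5)²)) = (2*j)/(Y + (-3 + 25)) = (2*j)/(Y + 22) = (2*j)/(22 + Y) = 2*j/(22 + Y))
(20*y(2, v(4, 5)))*(-11) = (20*(2*(5 - 5*4)/(22 + 2)))*(-11) = (20*(2*(5 - 20)/24))*(-11) = (20*(2*(-15)*(1/24)))*(-11) = (20*(-5/4))*(-11) = -25*(-11) = 275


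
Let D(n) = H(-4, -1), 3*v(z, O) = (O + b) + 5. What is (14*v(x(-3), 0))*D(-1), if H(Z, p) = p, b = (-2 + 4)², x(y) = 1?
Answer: -42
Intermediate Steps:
b = 4 (b = 2² = 4)
v(z, O) = 3 + O/3 (v(z, O) = ((O + 4) + 5)/3 = ((4 + O) + 5)/3 = (9 + O)/3 = 3 + O/3)
D(n) = -1
(14*v(x(-3), 0))*D(-1) = (14*(3 + (⅓)*0))*(-1) = (14*(3 + 0))*(-1) = (14*3)*(-1) = 42*(-1) = -42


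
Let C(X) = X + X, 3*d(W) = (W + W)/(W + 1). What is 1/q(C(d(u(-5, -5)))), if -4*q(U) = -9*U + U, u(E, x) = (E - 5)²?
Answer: 303/800 ≈ 0.37875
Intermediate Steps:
u(E, x) = (-5 + E)²
d(W) = 2*W/(3*(1 + W)) (d(W) = ((W + W)/(W + 1))/3 = ((2*W)/(1 + W))/3 = (2*W/(1 + W))/3 = 2*W/(3*(1 + W)))
C(X) = 2*X
q(U) = 2*U (q(U) = -(-9*U + U)/4 = -(-2)*U = 2*U)
1/q(C(d(u(-5, -5)))) = 1/(2*(2*(2*(-5 - 5)²/(3*(1 + (-5 - 5)²))))) = 1/(2*(2*((⅔)*(-10)²/(1 + (-10)²)))) = 1/(2*(2*((⅔)*100/(1 + 100)))) = 1/(2*(2*((⅔)*100/101))) = 1/(2*(2*((⅔)*100*(1/101)))) = 1/(2*(2*(200/303))) = 1/(2*(400/303)) = 1/(800/303) = 303/800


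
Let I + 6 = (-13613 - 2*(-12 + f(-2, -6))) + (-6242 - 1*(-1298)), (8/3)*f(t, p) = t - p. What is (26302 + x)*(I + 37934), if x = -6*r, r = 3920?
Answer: 53948544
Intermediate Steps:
x = -23520 (x = -6*3920 = -23520)
f(t, p) = -3*p/8 + 3*t/8 (f(t, p) = 3*(t - p)/8 = -3*p/8 + 3*t/8)
I = -18542 (I = -6 + ((-13613 - 2*(-12 + (-3/8*(-6) + (3/8)*(-2)))) + (-6242 - 1*(-1298))) = -6 + ((-13613 - 2*(-12 + (9/4 - ¾))) + (-6242 + 1298)) = -6 + ((-13613 - 2*(-12 + 3/2)) - 4944) = -6 + ((-13613 - 2*(-21/2)) - 4944) = -6 + ((-13613 + 21) - 4944) = -6 + (-13592 - 4944) = -6 - 18536 = -18542)
(26302 + x)*(I + 37934) = (26302 - 23520)*(-18542 + 37934) = 2782*19392 = 53948544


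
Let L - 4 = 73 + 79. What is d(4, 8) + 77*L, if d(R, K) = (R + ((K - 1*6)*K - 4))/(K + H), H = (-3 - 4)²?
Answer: 684700/57 ≈ 12012.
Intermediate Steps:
L = 156 (L = 4 + (73 + 79) = 4 + 152 = 156)
H = 49 (H = (-7)² = 49)
d(R, K) = (-4 + R + K*(-6 + K))/(49 + K) (d(R, K) = (R + ((K - 1*6)*K - 4))/(K + 49) = (R + ((K - 6)*K - 4))/(49 + K) = (R + ((-6 + K)*K - 4))/(49 + K) = (R + (K*(-6 + K) - 4))/(49 + K) = (R + (-4 + K*(-6 + K)))/(49 + K) = (-4 + R + K*(-6 + K))/(49 + K))
d(4, 8) + 77*L = (-4 + 4 + 8² - 6*8)/(49 + 8) + 77*156 = (-4 + 4 + 64 - 48)/57 + 12012 = (1/57)*16 + 12012 = 16/57 + 12012 = 684700/57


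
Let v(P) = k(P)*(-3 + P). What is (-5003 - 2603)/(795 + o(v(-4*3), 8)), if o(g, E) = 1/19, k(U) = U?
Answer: -72257/7553 ≈ -9.5667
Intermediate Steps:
v(P) = P*(-3 + P)
o(g, E) = 1/19
(-5003 - 2603)/(795 + o(v(-4*3), 8)) = (-5003 - 2603)/(795 + 1/19) = -7606/15106/19 = -7606*19/15106 = -72257/7553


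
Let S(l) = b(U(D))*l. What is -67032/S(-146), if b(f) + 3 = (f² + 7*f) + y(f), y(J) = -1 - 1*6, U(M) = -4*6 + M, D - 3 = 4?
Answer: 8379/2920 ≈ 2.8695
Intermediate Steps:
D = 7 (D = 3 + 4 = 7)
U(M) = -24 + M
y(J) = -7 (y(J) = -1 - 6 = -7)
b(f) = -10 + f² + 7*f (b(f) = -3 + ((f² + 7*f) - 7) = -3 + (-7 + f² + 7*f) = -10 + f² + 7*f)
S(l) = 160*l (S(l) = (-10 + (-24 + 7)² + 7*(-24 + 7))*l = (-10 + (-17)² + 7*(-17))*l = (-10 + 289 - 119)*l = 160*l)
-67032/S(-146) = -67032/(160*(-146)) = -67032/(-23360) = -67032*(-1/23360) = 8379/2920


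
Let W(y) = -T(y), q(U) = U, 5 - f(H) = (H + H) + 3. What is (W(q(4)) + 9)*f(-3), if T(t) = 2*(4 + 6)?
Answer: -88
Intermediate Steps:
f(H) = 2 - 2*H (f(H) = 5 - ((H + H) + 3) = 5 - (2*H + 3) = 5 - (3 + 2*H) = 5 + (-3 - 2*H) = 2 - 2*H)
T(t) = 20 (T(t) = 2*10 = 20)
W(y) = -20 (W(y) = -1*20 = -20)
(W(q(4)) + 9)*f(-3) = (-20 + 9)*(2 - 2*(-3)) = -11*(2 + 6) = -11*8 = -88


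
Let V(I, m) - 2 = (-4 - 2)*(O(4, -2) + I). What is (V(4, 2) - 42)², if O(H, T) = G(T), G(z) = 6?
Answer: 10000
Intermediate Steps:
O(H, T) = 6
V(I, m) = -34 - 6*I (V(I, m) = 2 + (-4 - 2)*(6 + I) = 2 - 6*(6 + I) = 2 + (-36 - 6*I) = -34 - 6*I)
(V(4, 2) - 42)² = ((-34 - 6*4) - 42)² = ((-34 - 24) - 42)² = (-58 - 42)² = (-100)² = 10000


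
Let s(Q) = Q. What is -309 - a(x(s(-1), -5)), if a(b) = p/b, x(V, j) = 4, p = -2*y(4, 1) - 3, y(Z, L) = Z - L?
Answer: -1227/4 ≈ -306.75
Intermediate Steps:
p = -9 (p = -2*(4 - 1*1) - 3 = -2*(4 - 1) - 3 = -2*3 - 3 = -6 - 3 = -9)
a(b) = -9/b
-309 - a(x(s(-1), -5)) = -309 - (-9)/4 = -309 - 1*(-9/4) = -309 + 9/4 = -1227/4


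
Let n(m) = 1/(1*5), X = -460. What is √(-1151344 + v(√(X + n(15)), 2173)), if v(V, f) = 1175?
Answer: I*√1150169 ≈ 1072.5*I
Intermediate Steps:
n(m) = ⅕ (n(m) = 1/5 = ⅕)
√(-1151344 + v(√(X + n(15)), 2173)) = √(-1151344 + 1175) = √(-1150169) = I*√1150169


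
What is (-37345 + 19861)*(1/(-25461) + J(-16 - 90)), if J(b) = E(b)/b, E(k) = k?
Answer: -148380880/8487 ≈ -17483.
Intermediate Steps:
J(b) = 1 (J(b) = b/b = 1)
(-37345 + 19861)*(1/(-25461) + J(-16 - 90)) = (-37345 + 19861)*(1/(-25461) + 1) = -17484*(-1/25461 + 1) = -17484*25460/25461 = -148380880/8487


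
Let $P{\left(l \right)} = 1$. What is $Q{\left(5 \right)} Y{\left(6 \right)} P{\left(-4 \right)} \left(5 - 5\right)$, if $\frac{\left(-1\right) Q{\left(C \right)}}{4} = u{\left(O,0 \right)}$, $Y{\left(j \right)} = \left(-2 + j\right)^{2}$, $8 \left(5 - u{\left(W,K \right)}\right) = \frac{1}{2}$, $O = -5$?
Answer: $0$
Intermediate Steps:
$u{\left(W,K \right)} = \frac{79}{16}$ ($u{\left(W,K \right)} = 5 - \frac{1}{8 \cdot 2} = 5 - \frac{1}{16} = \frac{79}{16}$)
$Q{\left(C \right)} = - \frac{79}{4}$ ($Q{\left(C \right)} = \left(-4\right) \frac{79}{16} = - \frac{79}{4}$)
$Q{\left(5 \right)} Y{\left(6 \right)} P{\left(-4 \right)} \left(5 - 5\right) = - \frac{79 \left(-2 + 6\right)^{2}}{4} \cdot 1 \left(5 - 5\right) = - \frac{79 \cdot 4^{2}}{4} \cdot 1 \cdot 0 = \left(- \frac{79}{4}\right) 16 \cdot 0 = \left(-316\right) 0 = 0$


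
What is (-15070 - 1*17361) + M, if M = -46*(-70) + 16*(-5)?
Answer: -29291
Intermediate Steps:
M = 3140 (M = 3220 - 80 = 3140)
(-15070 - 1*17361) + M = (-15070 - 1*17361) + 3140 = (-15070 - 17361) + 3140 = -32431 + 3140 = -29291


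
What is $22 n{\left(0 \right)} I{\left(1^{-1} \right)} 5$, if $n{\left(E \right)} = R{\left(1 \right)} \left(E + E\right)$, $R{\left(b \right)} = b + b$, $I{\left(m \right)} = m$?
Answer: $0$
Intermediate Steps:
$R{\left(b \right)} = 2 b$
$n{\left(E \right)} = 4 E$ ($n{\left(E \right)} = 2 \cdot 1 \left(E + E\right) = 2 \cdot 2 E = 4 E$)
$22 n{\left(0 \right)} I{\left(1^{-1} \right)} 5 = 22 \cdot 4 \cdot 0 \cdot 1^{-1} \cdot 5 = 22 \cdot 0 \cdot 1 \cdot 5 = 0 \cdot 5 = 0$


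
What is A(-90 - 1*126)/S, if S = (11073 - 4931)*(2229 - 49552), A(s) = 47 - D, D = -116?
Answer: -163/290657866 ≈ -5.6080e-7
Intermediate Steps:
A(s) = 163 (A(s) = 47 - 1*(-116) = 47 + 116 = 163)
S = -290657866 (S = 6142*(-47323) = -290657866)
A(-90 - 1*126)/S = 163/(-290657866) = 163*(-1/290657866) = -163/290657866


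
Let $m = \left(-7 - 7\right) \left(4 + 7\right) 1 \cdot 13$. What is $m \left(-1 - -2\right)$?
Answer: $-2002$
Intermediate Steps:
$m = -2002$ ($m = \left(-14\right) 11 \cdot 1 \cdot 13 = \left(-154\right) 1 \cdot 13 = \left(-154\right) 13 = -2002$)
$m \left(-1 - -2\right) = - 2002 \left(-1 - -2\right) = - 2002 \left(-1 + 2\right) = \left(-2002\right) 1 = -2002$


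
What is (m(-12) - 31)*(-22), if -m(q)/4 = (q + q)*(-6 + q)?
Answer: 38698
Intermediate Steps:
m(q) = -8*q*(-6 + q) (m(q) = -4*(q + q)*(-6 + q) = -4*2*q*(-6 + q) = -8*q*(-6 + q))
(m(-12) - 31)*(-22) = (8*(-12)*(6 - 1*(-12)) - 31)*(-22) = (8*(-12)*(6 + 12) - 31)*(-22) = (8*(-12)*18 - 31)*(-22) = (-1728 - 31)*(-22) = -1759*(-22) = 38698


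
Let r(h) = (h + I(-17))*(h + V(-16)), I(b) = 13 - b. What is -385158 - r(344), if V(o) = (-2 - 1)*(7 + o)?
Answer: -523912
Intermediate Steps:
V(o) = -21 - 3*o (V(o) = -3*(7 + o) = -21 - 3*o)
r(h) = (27 + h)*(30 + h) (r(h) = (h + (13 - 1*(-17)))*(h + (-21 - 3*(-16))) = (h + (13 + 17))*(h + (-21 + 48)) = (h + 30)*(h + 27) = (30 + h)*(27 + h) = (27 + h)*(30 + h))
-385158 - r(344) = -385158 - (810 + 344**2 + 57*344) = -385158 - (810 + 118336 + 19608) = -385158 - 1*138754 = -385158 - 138754 = -523912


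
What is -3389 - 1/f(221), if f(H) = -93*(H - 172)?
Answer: -15443672/4557 ≈ -3389.0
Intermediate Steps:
f(H) = 15996 - 93*H (f(H) = -93*(-172 + H) = 15996 - 93*H)
-3389 - 1/f(221) = -3389 - 1/(15996 - 93*221) = -3389 - 1/(15996 - 20553) = -3389 - 1/(-4557) = -3389 - 1*(-1/4557) = -3389 + 1/4557 = -15443672/4557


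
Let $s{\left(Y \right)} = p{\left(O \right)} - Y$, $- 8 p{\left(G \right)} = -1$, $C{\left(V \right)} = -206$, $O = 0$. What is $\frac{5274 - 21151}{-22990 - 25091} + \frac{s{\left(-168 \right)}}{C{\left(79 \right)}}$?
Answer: $- \frac{38503649}{79237488} \approx -0.48593$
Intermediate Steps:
$p{\left(G \right)} = \frac{1}{8}$ ($p{\left(G \right)} = \left(- \frac{1}{8}\right) \left(-1\right) = \frac{1}{8}$)
$s{\left(Y \right)} = \frac{1}{8} - Y$
$\frac{5274 - 21151}{-22990 - 25091} + \frac{s{\left(-168 \right)}}{C{\left(79 \right)}} = \frac{5274 - 21151}{-22990 - 25091} + \frac{\frac{1}{8} - -168}{-206} = - \frac{15877}{-48081} + \left(\frac{1}{8} + 168\right) \left(- \frac{1}{206}\right) = \left(-15877\right) \left(- \frac{1}{48081}\right) + \frac{1345}{8} \left(- \frac{1}{206}\right) = \frac{15877}{48081} - \frac{1345}{1648} = - \frac{38503649}{79237488}$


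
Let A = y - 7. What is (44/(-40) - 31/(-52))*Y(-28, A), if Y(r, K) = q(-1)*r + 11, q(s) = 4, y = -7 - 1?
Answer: 13231/260 ≈ 50.888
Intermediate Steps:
y = -8
A = -15 (A = -8 - 7 = -15)
Y(r, K) = 11 + 4*r (Y(r, K) = 4*r + 11 = 11 + 4*r)
(44/(-40) - 31/(-52))*Y(-28, A) = (44/(-40) - 31/(-52))*(11 + 4*(-28)) = (44*(-1/40) - 31*(-1/52))*(11 - 112) = (-11/10 + 31/52)*(-101) = -131/260*(-101) = 13231/260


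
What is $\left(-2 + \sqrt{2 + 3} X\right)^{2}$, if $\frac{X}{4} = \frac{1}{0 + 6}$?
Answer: $\frac{56}{9} - \frac{8 \sqrt{5}}{3} \approx 0.25937$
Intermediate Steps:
$X = \frac{2}{3}$ ($X = \frac{4}{0 + 6} = \frac{4}{6} = 4 \cdot \frac{1}{6} = \frac{2}{3} \approx 0.66667$)
$\left(-2 + \sqrt{2 + 3} X\right)^{2} = \left(-2 + \sqrt{2 + 3} \cdot \frac{2}{3}\right)^{2} = \left(-2 + \sqrt{5} \cdot \frac{2}{3}\right)^{2} = \left(-2 + \frac{2 \sqrt{5}}{3}\right)^{2}$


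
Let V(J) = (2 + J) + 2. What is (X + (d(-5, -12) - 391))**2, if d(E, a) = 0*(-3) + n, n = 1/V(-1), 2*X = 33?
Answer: 5040025/36 ≈ 1.4000e+5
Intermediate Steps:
X = 33/2 (X = (1/2)*33 = 33/2 ≈ 16.500)
V(J) = 4 + J
n = 1/3 (n = 1/(4 - 1) = 1/3 ≈ 0.33333)
d(E, a) = 1/3 (d(E, a) = 0*(-3) + 1/3 = 0 + 1/3 = 1/3)
(X + (d(-5, -12) - 391))**2 = (33/2 + (1/3 - 391))**2 = (33/2 - 1172/3)**2 = (-2245/6)**2 = 5040025/36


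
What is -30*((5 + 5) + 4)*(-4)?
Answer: 1680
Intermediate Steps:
-30*((5 + 5) + 4)*(-4) = -30*(10 + 4)*(-4) = -30*14*(-4) = -420*(-4) = 1680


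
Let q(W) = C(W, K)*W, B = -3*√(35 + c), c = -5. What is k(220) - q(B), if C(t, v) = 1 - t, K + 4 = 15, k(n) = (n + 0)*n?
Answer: 48670 + 3*√30 ≈ 48686.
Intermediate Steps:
k(n) = n² (k(n) = n*n = n²)
K = 11 (K = -4 + 15 = 11)
B = -3*√30 (B = -3*√(35 - 5) = -3*√30 ≈ -16.432)
q(W) = W*(1 - W) (q(W) = (1 - W)*W = W*(1 - W))
k(220) - q(B) = 220² - (-3*√30)*(1 - (-3)*√30) = 48400 - (-3*√30)*(1 + 3*√30) = 48400 - (-3)*√30*(1 + 3*√30) = 48400 + 3*√30*(1 + 3*√30)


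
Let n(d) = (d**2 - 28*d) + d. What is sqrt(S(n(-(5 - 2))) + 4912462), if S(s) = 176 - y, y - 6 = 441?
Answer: 3*sqrt(545799) ≈ 2216.3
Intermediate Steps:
y = 447 (y = 6 + 441 = 447)
n(d) = d**2 - 27*d
S(s) = -271 (S(s) = 176 - 1*447 = 176 - 447 = -271)
sqrt(S(n(-(5 - 2))) + 4912462) = sqrt(-271 + 4912462) = sqrt(4912191) = 3*sqrt(545799)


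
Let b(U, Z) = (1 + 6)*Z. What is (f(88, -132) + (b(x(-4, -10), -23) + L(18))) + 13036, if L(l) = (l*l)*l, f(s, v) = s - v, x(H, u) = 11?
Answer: 18927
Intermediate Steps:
b(U, Z) = 7*Z
L(l) = l³ (L(l) = l²*l = l³)
(f(88, -132) + (b(x(-4, -10), -23) + L(18))) + 13036 = ((88 - 1*(-132)) + (7*(-23) + 18³)) + 13036 = ((88 + 132) + (-161 + 5832)) + 13036 = (220 + 5671) + 13036 = 5891 + 13036 = 18927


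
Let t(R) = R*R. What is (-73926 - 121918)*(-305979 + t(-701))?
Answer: -36313786168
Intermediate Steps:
t(R) = R**2
(-73926 - 121918)*(-305979 + t(-701)) = (-73926 - 121918)*(-305979 + (-701)**2) = -195844*(-305979 + 491401) = -195844*185422 = -36313786168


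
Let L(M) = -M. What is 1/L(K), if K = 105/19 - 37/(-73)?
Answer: -1387/8368 ≈ -0.16575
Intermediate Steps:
K = 8368/1387 (K = 105*(1/19) - 37*(-1/73) = 105/19 + 37/73 = 8368/1387 ≈ 6.0332)
1/L(K) = 1/(-1*8368/1387) = 1/(-8368/1387) = -1387/8368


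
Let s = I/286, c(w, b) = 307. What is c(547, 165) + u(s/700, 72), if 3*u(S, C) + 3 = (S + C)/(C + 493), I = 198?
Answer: 1573517403/5141500 ≈ 306.04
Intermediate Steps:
s = 9/13 (s = 198/286 = 198*(1/286) = 9/13 ≈ 0.69231)
u(S, C) = -1 + (C + S)/(3*(493 + C)) (u(S, C) = -1 + ((S + C)/(C + 493))/3 = -1 + ((C + S)/(493 + C))/3 = -1 + (C + S)/(3*(493 + C)))
c(547, 165) + u(s/700, 72) = 307 + (-1479 + (9/13)/700 - 2*72)/(3*(493 + 72)) = 307 + (1/3)*(-1479 + (9/13)*(1/700) - 144)/565 = 307 + (1/3)*(1/565)*(-1479 + 9/9100 - 144) = 307 + (1/3)*(1/565)*(-14769291/9100) = 307 - 4923097/5141500 = 1573517403/5141500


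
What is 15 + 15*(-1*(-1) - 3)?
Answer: -15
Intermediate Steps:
15 + 15*(-1*(-1) - 3) = 15 + 15*(1 - 3) = 15 + 15*(-2) = 15 - 30 = -15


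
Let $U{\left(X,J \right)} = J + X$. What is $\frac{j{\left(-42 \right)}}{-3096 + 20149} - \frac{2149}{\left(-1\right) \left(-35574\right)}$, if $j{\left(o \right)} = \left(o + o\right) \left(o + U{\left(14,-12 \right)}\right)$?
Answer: $\frac{11840249}{86663346} \approx 0.13662$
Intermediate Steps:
$j{\left(o \right)} = 2 o \left(2 + o\right)$ ($j{\left(o \right)} = \left(o + o\right) \left(o + \left(-12 + 14\right)\right) = 2 o \left(o + 2\right) = 2 o \left(2 + o\right)$)
$\frac{j{\left(-42 \right)}}{-3096 + 20149} - \frac{2149}{\left(-1\right) \left(-35574\right)} = \frac{2 \left(-42\right) \left(2 - 42\right)}{-3096 + 20149} - \frac{2149}{\left(-1\right) \left(-35574\right)} = \frac{2 \left(-42\right) \left(-40\right)}{17053} - \frac{2149}{35574} = 3360 \cdot \frac{1}{17053} - \frac{307}{5082} = \frac{3360}{17053} - \frac{307}{5082} = \frac{11840249}{86663346}$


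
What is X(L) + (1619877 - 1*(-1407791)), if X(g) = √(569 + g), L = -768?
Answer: 3027668 + I*√199 ≈ 3.0277e+6 + 14.107*I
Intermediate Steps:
X(L) + (1619877 - 1*(-1407791)) = √(569 - 768) + (1619877 - 1*(-1407791)) = √(-199) + (1619877 + 1407791) = I*√199 + 3027668 = 3027668 + I*√199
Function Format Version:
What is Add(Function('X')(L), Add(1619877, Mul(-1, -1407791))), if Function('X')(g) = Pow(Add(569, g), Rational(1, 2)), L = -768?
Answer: Add(3027668, Mul(I, Pow(199, Rational(1, 2)))) ≈ Add(3.0277e+6, Mul(14.107, I))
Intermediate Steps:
Add(Function('X')(L), Add(1619877, Mul(-1, -1407791))) = Add(Pow(Add(569, -768), Rational(1, 2)), Add(1619877, Mul(-1, -1407791))) = Add(Pow(-199, Rational(1, 2)), Add(1619877, 1407791)) = Add(Mul(I, Pow(199, Rational(1, 2))), 3027668) = Add(3027668, Mul(I, Pow(199, Rational(1, 2))))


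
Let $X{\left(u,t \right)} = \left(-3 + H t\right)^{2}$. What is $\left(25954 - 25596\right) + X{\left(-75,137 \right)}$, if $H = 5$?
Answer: $465482$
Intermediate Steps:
$X{\left(u,t \right)} = \left(-3 + 5 t\right)^{2}$
$\left(25954 - 25596\right) + X{\left(-75,137 \right)} = \left(25954 - 25596\right) + \left(-3 + 5 \cdot 137\right)^{2} = 358 + \left(-3 + 685\right)^{2} = 358 + 682^{2} = 358 + 465124 = 465482$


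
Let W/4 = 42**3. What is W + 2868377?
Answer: 3164729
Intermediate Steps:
W = 296352 (W = 4*42**3 = 4*74088 = 296352)
W + 2868377 = 296352 + 2868377 = 3164729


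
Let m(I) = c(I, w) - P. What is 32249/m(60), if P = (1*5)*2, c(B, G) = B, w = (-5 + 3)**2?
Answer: 32249/50 ≈ 644.98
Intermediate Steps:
w = 4 (w = (-2)**2 = 4)
P = 10 (P = 5*2 = 10)
m(I) = -10 + I (m(I) = I - 1*10 = I - 10 = -10 + I)
32249/m(60) = 32249/(-10 + 60) = 32249/50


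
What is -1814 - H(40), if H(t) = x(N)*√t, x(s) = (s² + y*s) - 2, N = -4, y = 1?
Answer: -1814 - 20*√10 ≈ -1877.2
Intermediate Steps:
x(s) = -2 + s + s² (x(s) = (s² + 1*s) - 2 = (s² + s) - 2 = (s + s²) - 2 = -2 + s + s²)
H(t) = 10*√t (H(t) = (-2 - 4 + (-4)²)*√t = (-2 - 4 + 16)*√t = 10*√t)
-1814 - H(40) = -1814 - 10*√40 = -1814 - 10*2*√10 = -1814 - 20*√10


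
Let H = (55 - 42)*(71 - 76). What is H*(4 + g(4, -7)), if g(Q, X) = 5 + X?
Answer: -130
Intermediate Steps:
H = -65 (H = 13*(-5) = -65)
H*(4 + g(4, -7)) = -65*(4 + (5 - 7)) = -65*(4 - 2) = -65*2 = -130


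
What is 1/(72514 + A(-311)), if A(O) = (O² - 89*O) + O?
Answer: 1/196603 ≈ 5.0864e-6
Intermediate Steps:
A(O) = O² - 88*O
1/(72514 + A(-311)) = 1/(72514 - 311*(-88 - 311)) = 1/(72514 - 311*(-399)) = 1/(72514 + 124089) = 1/196603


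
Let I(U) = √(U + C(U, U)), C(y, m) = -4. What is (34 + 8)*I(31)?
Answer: 126*√3 ≈ 218.24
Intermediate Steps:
I(U) = √(-4 + U) (I(U) = √(U - 4) = √(-4 + U))
(34 + 8)*I(31) = (34 + 8)*√(-4 + 31) = 42*√27 = 42*(3*√3) = 126*√3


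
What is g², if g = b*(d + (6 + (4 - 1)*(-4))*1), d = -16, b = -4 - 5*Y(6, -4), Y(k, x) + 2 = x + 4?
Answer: 17424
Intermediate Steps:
Y(k, x) = 2 + x (Y(k, x) = -2 + (x + 4) = -2 + (4 + x) = 2 + x)
b = 6 (b = -4 - 5*(2 - 4) = -4 - 5*(-2) = -4 + 10 = 6)
g = -132 (g = 6*(-16 + (6 + (4 - 1)*(-4))*1) = 6*(-16 + (6 + 3*(-4))*1) = 6*(-16 + (6 - 12)*1) = 6*(-16 - 6*1) = 6*(-16 - 6) = 6*(-22) = -132)
g² = (-132)² = 17424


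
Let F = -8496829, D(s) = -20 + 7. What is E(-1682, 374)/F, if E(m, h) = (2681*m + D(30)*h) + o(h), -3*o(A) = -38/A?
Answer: 2532524525/4766721069 ≈ 0.53129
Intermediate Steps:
o(A) = 38/(3*A) (o(A) = -(-38)/(3*A) = 38/(3*A))
D(s) = -13
E(m, h) = -13*h + 2681*m + 38/(3*h) (E(m, h) = (2681*m - 13*h) + 38/(3*h) = (-13*h + 2681*m) + 38/(3*h) = -13*h + 2681*m + 38/(3*h))
E(-1682, 374)/F = (-13*374 + 2681*(-1682) + (38/3)/374)/(-8496829) = (-4862 - 4509442 + (38/3)*(1/374))*(-1/8496829) = (-4862 - 4509442 + 19/561)*(-1/8496829) = -2532524525/561*(-1/8496829) = 2532524525/4766721069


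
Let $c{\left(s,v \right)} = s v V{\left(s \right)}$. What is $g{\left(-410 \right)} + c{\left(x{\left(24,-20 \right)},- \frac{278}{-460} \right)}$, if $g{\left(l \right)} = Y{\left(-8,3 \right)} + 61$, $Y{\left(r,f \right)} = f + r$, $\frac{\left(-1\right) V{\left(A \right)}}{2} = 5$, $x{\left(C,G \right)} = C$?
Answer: $- \frac{2048}{23} \approx -89.043$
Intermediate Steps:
$V{\left(A \right)} = -10$ ($V{\left(A \right)} = \left(-2\right) 5 = -10$)
$c{\left(s,v \right)} = - 10 s v$ ($c{\left(s,v \right)} = s v \left(-10\right) = - 10 s v$)
$g{\left(l \right)} = 56$ ($g{\left(l \right)} = \left(3 - 8\right) + 61 = -5 + 61 = 56$)
$g{\left(-410 \right)} + c{\left(x{\left(24,-20 \right)},- \frac{278}{-460} \right)} = 56 - 240 \left(- \frac{278}{-460}\right) = 56 - 240 \left(\left(-278\right) \left(- \frac{1}{460}\right)\right) = 56 - 240 \cdot \frac{139}{230} = 56 - \frac{3336}{23} = - \frac{2048}{23}$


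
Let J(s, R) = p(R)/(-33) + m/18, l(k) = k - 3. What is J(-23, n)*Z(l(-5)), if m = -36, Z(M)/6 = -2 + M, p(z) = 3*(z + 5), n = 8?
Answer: 2100/11 ≈ 190.91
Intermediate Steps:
p(z) = 15 + 3*z (p(z) = 3*(5 + z) = 15 + 3*z)
l(k) = -3 + k
Z(M) = -12 + 6*M (Z(M) = 6*(-2 + M) = -12 + 6*M)
J(s, R) = -27/11 - R/11 (J(s, R) = (15 + 3*R)/(-33) - 36/18 = (15 + 3*R)*(-1/33) - 36*1/18 = (-5/11 - R/11) - 2 = -27/11 - R/11)
J(-23, n)*Z(l(-5)) = (-27/11 - 1/11*8)*(-12 + 6*(-3 - 5)) = (-27/11 - 8/11)*(-12 + 6*(-8)) = -35*(-12 - 48)/11 = -35/11*(-60) = 2100/11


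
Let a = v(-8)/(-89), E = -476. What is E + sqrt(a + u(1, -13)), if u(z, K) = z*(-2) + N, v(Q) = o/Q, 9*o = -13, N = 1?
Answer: -476 + I*sqrt(1142938)/1068 ≈ -476.0 + 1.001*I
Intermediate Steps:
o = -13/9 (o = (1/9)*(-13) = -13/9 ≈ -1.4444)
v(Q) = -13/(9*Q)
u(z, K) = 1 - 2*z (u(z, K) = z*(-2) + 1 = -2*z + 1 = 1 - 2*z)
a = -13/6408 (a = -13/9/(-8)/(-89) = -13/9*(-1/8)*(-1/89) = (13/72)*(-1/89) = -13/6408 ≈ -0.0020287)
E + sqrt(a + u(1, -13)) = -476 + sqrt(-13/6408 + (1 - 2*1)) = -476 + sqrt(-13/6408 + (1 - 2)) = -476 + sqrt(-13/6408 - 1) = -476 + sqrt(-6421/6408) = -476 + I*sqrt(1142938)/1068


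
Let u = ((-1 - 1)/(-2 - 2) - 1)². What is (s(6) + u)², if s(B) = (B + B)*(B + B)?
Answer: 332929/16 ≈ 20808.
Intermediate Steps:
s(B) = 4*B² (s(B) = (2*B)*(2*B) = 4*B²)
u = ¼ (u = (-2/(-4) - 1)² = (-2*(-¼) - 1)² = (½ - 1)² = (-½)² = ¼ ≈ 0.25000)
(s(6) + u)² = (4*6² + ¼)² = (4*36 + ¼)² = (144 + ¼)² = (577/4)² = 332929/16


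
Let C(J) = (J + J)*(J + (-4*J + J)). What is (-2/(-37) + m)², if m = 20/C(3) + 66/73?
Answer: 95785369/590927481 ≈ 0.16209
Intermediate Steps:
C(J) = -4*J² (C(J) = (2*J)*(J - 3*J) = (2*J)*(-2*J) = -4*J²)
m = 229/657 (m = 20/((-4*3²)) + 66/73 = 20/((-4*9)) + 66*(1/73) = 20/(-36) + 66/73 = 20*(-1/36) + 66/73 = -5/9 + 66/73 = 229/657 ≈ 0.34855)
(-2/(-37) + m)² = (-2/(-37) + 229/657)² = (-2*(-1/37) + 229/657)² = (2/37 + 229/657)² = (9787/24309)² = 95785369/590927481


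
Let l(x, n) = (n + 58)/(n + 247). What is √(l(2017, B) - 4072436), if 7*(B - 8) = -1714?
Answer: 4*I*√1283077423/71 ≈ 2018.0*I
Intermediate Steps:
B = -1658/7 (B = 8 + (⅐)*(-1714) = 8 - 1714/7 = -1658/7 ≈ -236.86)
l(x, n) = (58 + n)/(247 + n)
√(l(2017, B) - 4072436) = √((58 - 1658/7)/(247 - 1658/7) - 4072436) = √(-1252/7/(71/7) - 4072436) = √((7/71)*(-1252/7) - 4072436) = √(-1252/71 - 4072436) = √(-289144208/71) = 4*I*√1283077423/71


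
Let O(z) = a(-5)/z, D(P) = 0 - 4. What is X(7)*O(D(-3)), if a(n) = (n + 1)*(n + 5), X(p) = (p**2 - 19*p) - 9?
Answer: 0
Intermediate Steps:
D(P) = -4
X(p) = -9 + p**2 - 19*p
a(n) = (1 + n)*(5 + n)
O(z) = 0 (O(z) = (5 + (-5)**2 + 6*(-5))/z = (5 + 25 - 30)/z = 0/z = 0)
X(7)*O(D(-3)) = (-9 + 7**2 - 19*7)*0 = (-9 + 49 - 133)*0 = -93*0 = 0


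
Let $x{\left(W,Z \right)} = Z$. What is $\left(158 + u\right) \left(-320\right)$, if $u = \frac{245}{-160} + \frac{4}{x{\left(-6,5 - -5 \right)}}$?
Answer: $-50198$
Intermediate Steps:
$u = - \frac{181}{160}$ ($u = \frac{245}{-160} + \frac{4}{5 - -5} = 245 \left(- \frac{1}{160}\right) + \frac{4}{5 + 5} = - \frac{49}{32} + \frac{4}{10} = - \frac{49}{32} + 4 \cdot \frac{1}{10} = - \frac{49}{32} + \frac{2}{5} = - \frac{181}{160} \approx -1.1313$)
$\left(158 + u\right) \left(-320\right) = \left(158 - \frac{181}{160}\right) \left(-320\right) = \frac{25099}{160} \left(-320\right) = -50198$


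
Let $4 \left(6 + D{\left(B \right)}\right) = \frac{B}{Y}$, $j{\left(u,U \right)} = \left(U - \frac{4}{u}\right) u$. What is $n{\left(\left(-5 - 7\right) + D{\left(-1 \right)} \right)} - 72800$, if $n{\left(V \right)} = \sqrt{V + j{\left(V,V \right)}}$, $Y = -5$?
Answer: $-72800 + \frac{\sqrt{120101}}{20} \approx -72783.0$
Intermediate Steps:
$j{\left(u,U \right)} = u \left(U - \frac{4}{u}\right)$
$D{\left(B \right)} = -6 - \frac{B}{20}$ ($D{\left(B \right)} = -6 + \frac{B \frac{1}{-5}}{4} = -6 + \frac{B \left(- \frac{1}{5}\right)}{4} = -6 + \frac{\left(- \frac{1}{5}\right) B}{4} = -6 - \frac{B}{20}$)
$n{\left(V \right)} = \sqrt{-4 + V + V^{2}}$ ($n{\left(V \right)} = \sqrt{V + \left(-4 + V V\right)} = \sqrt{V + \left(-4 + V^{2}\right)} = \sqrt{-4 + V + V^{2}}$)
$n{\left(\left(-5 - 7\right) + D{\left(-1 \right)} \right)} - 72800 = \sqrt{-4 - \frac{359}{20} + \left(\left(-5 - 7\right) - \frac{119}{20}\right)^{2}} - 72800 = \sqrt{-4 + \left(-12 + \left(-6 + \frac{1}{20}\right)\right) + \left(-12 + \left(-6 + \frac{1}{20}\right)\right)^{2}} - 72800 = \sqrt{-4 - \frac{359}{20} + \left(-12 - \frac{119}{20}\right)^{2}} - 72800 = \sqrt{-4 - \frac{359}{20} + \left(- \frac{359}{20}\right)^{2}} - 72800 = \sqrt{-4 - \frac{359}{20} + \frac{128881}{400}} - 72800 = \sqrt{\frac{120101}{400}} - 72800 = \frac{\sqrt{120101}}{20} - 72800 = -72800 + \frac{\sqrt{120101}}{20}$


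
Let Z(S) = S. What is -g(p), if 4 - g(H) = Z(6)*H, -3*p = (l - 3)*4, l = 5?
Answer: -20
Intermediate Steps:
p = -8/3 (p = -(5 - 3)*4/3 = -2*4/3 = -1/3*8 = -8/3 ≈ -2.6667)
g(H) = 4 - 6*H
-g(p) = -(4 - 6*(-8/3)) = -(4 + 16) = -1*20 = -20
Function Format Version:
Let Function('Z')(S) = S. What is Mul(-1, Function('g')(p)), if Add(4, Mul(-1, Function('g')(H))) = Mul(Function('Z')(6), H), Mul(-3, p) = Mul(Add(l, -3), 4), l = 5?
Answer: -20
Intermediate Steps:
p = Rational(-8, 3) (p = Mul(Rational(-1, 3), Mul(Add(5, -3), 4)) = Mul(Rational(-1, 3), Mul(2, 4)) = Mul(Rational(-1, 3), 8) = Rational(-8, 3) ≈ -2.6667)
Function('g')(H) = Add(4, Mul(-6, H)) (Function('g')(H) = Add(4, Mul(-1, Mul(6, H))) = Add(4, Mul(-6, H)))
Mul(-1, Function('g')(p)) = Mul(-1, Add(4, Mul(-6, Rational(-8, 3)))) = Mul(-1, Add(4, 16)) = Mul(-1, 20) = -20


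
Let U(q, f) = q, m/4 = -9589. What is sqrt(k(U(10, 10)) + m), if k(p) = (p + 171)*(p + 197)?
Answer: I*sqrt(889) ≈ 29.816*I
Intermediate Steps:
m = -38356 (m = 4*(-9589) = -38356)
k(p) = (171 + p)*(197 + p)
sqrt(k(U(10, 10)) + m) = sqrt((33687 + 10**2 + 368*10) - 38356) = sqrt((33687 + 100 + 3680) - 38356) = sqrt(37467 - 38356) = sqrt(-889) = I*sqrt(889)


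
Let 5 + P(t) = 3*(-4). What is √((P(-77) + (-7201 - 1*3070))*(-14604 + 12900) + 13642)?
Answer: √17544394 ≈ 4188.6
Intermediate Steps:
P(t) = -17 (P(t) = -5 + 3*(-4) = -5 - 12 = -17)
√((P(-77) + (-7201 - 1*3070))*(-14604 + 12900) + 13642) = √((-17 + (-7201 - 1*3070))*(-14604 + 12900) + 13642) = √((-17 + (-7201 - 3070))*(-1704) + 13642) = √((-17 - 10271)*(-1704) + 13642) = √(-10288*(-1704) + 13642) = √(17530752 + 13642) = √17544394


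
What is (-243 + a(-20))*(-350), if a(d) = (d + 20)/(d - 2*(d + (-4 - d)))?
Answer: 85050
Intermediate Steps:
a(d) = (20 + d)/(8 + d) (a(d) = (20 + d)/(d - 2*(-4)) = (20 + d)/(d + 8) = (20 + d)/(8 + d))
(-243 + a(-20))*(-350) = (-243 + (20 - 20)/(8 - 20))*(-350) = (-243 + 0/(-12))*(-350) = (-243 - 1/12*0)*(-350) = (-243 + 0)*(-350) = -243*(-350) = 85050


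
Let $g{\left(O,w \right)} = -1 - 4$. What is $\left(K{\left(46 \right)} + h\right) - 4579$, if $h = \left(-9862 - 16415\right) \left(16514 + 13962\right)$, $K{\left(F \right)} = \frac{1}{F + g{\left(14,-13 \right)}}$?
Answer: $- \frac{32833719670}{41} \approx -8.0082 \cdot 10^{8}$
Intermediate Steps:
$g{\left(O,w \right)} = -5$
$K{\left(F \right)} = \frac{1}{-5 + F}$ ($K{\left(F \right)} = \frac{1}{F - 5} = \frac{1}{-5 + F}$)
$h = -800817852$ ($h = \left(-26277\right) 30476 = -800817852$)
$\left(K{\left(46 \right)} + h\right) - 4579 = \left(\frac{1}{-5 + 46} - 800817852\right) - 4579 = \left(\frac{1}{41} - 800817852\right) - 4579 = - \frac{32833531931}{41} - 4579 = - \frac{32833719670}{41}$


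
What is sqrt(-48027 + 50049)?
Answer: sqrt(2022) ≈ 44.967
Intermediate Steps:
sqrt(-48027 + 50049) = sqrt(2022)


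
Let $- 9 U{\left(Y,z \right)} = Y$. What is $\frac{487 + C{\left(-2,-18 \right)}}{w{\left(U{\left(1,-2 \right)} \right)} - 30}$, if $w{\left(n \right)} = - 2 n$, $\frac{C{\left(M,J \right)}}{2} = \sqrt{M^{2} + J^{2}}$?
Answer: $- \frac{4383}{268} - \frac{9 \sqrt{82}}{67} \approx -17.571$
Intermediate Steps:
$U{\left(Y,z \right)} = - \frac{Y}{9}$
$C{\left(M,J \right)} = 2 \sqrt{J^{2} + M^{2}}$ ($C{\left(M,J \right)} = 2 \sqrt{M^{2} + J^{2}} = 2 \sqrt{J^{2} + M^{2}}$)
$\frac{487 + C{\left(-2,-18 \right)}}{w{\left(U{\left(1,-2 \right)} \right)} - 30} = \frac{487 + 2 \sqrt{\left(-18\right)^{2} + \left(-2\right)^{2}}}{- 2 \left(\left(- \frac{1}{9}\right) 1\right) - 30} = \frac{487 + 2 \sqrt{324 + 4}}{\left(-2\right) \left(- \frac{1}{9}\right) - 30} = \frac{487 + 2 \sqrt{328}}{\frac{2}{9} - 30} = \frac{487 + 2 \cdot 2 \sqrt{82}}{- \frac{268}{9}} = \left(487 + 4 \sqrt{82}\right) \left(- \frac{9}{268}\right) = - \frac{4383}{268} - \frac{9 \sqrt{82}}{67}$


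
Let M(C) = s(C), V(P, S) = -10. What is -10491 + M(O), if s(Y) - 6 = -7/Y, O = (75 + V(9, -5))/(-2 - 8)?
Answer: -136291/13 ≈ -10484.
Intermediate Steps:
O = -13/2 (O = (75 - 10)/(-2 - 8) = 65/(-10) = 65*(-1/10) = -13/2 ≈ -6.5000)
s(Y) = 6 - 7/Y
M(C) = 6 - 7/C
-10491 + M(O) = -10491 + (6 - 7/(-13/2)) = -10491 + (6 - 7*(-2/13)) = -10491 + (6 + 14/13) = -10491 + 92/13 = -136291/13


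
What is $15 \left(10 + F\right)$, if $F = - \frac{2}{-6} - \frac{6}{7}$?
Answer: $\frac{995}{7} \approx 142.14$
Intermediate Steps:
$F = - \frac{11}{21}$ ($F = \left(-2\right) \left(- \frac{1}{6}\right) - \frac{6}{7} = \frac{1}{3} - \frac{6}{7} = - \frac{11}{21} \approx -0.52381$)
$15 \left(10 + F\right) = 15 \left(10 - \frac{11}{21}\right) = 15 \cdot \frac{199}{21} = \frac{995}{7}$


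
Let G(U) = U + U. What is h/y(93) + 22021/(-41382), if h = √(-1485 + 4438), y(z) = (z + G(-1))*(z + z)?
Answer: -1159/2178 + √2953/16926 ≈ -0.52893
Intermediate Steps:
G(U) = 2*U
y(z) = 2*z*(-2 + z) (y(z) = (z + 2*(-1))*(z + z) = (z - 2)*(2*z) = (-2 + z)*(2*z) = 2*z*(-2 + z))
h = √2953 ≈ 54.341
h/y(93) + 22021/(-41382) = √2953/((2*93*(-2 + 93))) + 22021/(-41382) = √2953/((2*93*91)) + 22021*(-1/41382) = √2953/16926 - 1159/2178 = -1159/2178 + √2953/16926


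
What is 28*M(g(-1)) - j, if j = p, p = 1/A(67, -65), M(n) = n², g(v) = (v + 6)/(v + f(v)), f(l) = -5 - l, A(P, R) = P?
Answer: 1875/67 ≈ 27.985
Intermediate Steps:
g(v) = -6/5 - v/5 (g(v) = (v + 6)/(v + (-5 - v)) = (6 + v)/(-5) = (6 + v)*(-⅕) = -6/5 - v/5)
p = 1/67 ≈ 0.014925
j = 1/67 ≈ 0.014925
28*M(g(-1)) - j = 28*(-6/5 - ⅕*(-1))² - 1*1/67 = 28*(-6/5 + ⅕)² - 1/67 = 28*(-1)² - 1/67 = 28*1 - 1/67 = 28 - 1/67 = 1875/67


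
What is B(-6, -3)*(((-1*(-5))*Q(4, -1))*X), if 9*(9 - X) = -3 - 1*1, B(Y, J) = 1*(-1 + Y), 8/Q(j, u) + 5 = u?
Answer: 11900/27 ≈ 440.74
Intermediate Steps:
Q(j, u) = 8/(-5 + u)
B(Y, J) = -1 + Y
X = 85/9 (X = 9 - (-3 - 1*1)/9 = 9 - (-3 - 1)/9 = 9 - 1/9*(-4) = 9 + 4/9 = 85/9 ≈ 9.4444)
B(-6, -3)*(((-1*(-5))*Q(4, -1))*X) = (-1 - 6)*(((-1*(-5))*(8/(-5 - 1)))*(85/9)) = -7*5*(8/(-6))*85/9 = -7*5*(8*(-1/6))*85/9 = -7*5*(-4/3)*85/9 = -(-140)*85/(3*9) = -7*(-1700/27) = 11900/27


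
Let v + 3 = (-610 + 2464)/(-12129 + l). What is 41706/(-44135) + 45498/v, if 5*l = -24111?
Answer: -1350838376458/92311505 ≈ -14633.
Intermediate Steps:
l = -24111/5 (l = (1/5)*(-24111) = -24111/5 ≈ -4822.2)
v = -43923/14126 (v = -3 + (-610 + 2464)/(-12129 - 24111/5) = -3 + 1854/(-84756/5) = -3 + 1854*(-5/84756) = -3 - 1545/14126 = -43923/14126 ≈ -3.1094)
41706/(-44135) + 45498/v = 41706/(-44135) + 45498/(-43923/14126) = 41706*(-1/44135) + 45498*(-14126/43923) = -5958/6305 - 214234916/14641 = -1350838376458/92311505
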